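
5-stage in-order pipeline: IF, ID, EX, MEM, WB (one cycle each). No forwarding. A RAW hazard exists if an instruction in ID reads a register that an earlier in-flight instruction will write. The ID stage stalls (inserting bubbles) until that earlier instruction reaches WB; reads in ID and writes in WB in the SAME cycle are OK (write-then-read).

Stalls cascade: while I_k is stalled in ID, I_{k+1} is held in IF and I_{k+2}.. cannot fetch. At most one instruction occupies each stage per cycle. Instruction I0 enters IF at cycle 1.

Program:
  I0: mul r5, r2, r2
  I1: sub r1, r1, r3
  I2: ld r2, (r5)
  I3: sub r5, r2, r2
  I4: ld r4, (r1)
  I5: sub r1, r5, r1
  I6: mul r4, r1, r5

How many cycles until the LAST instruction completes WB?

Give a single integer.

Answer: 17

Derivation:
I0 mul r5 <- r2,r2: IF@1 ID@2 stall=0 (-) EX@3 MEM@4 WB@5
I1 sub r1 <- r1,r3: IF@2 ID@3 stall=0 (-) EX@4 MEM@5 WB@6
I2 ld r2 <- r5: IF@3 ID@4 stall=1 (RAW on I0.r5 (WB@5)) EX@6 MEM@7 WB@8
I3 sub r5 <- r2,r2: IF@4 ID@6 stall=2 (RAW on I2.r2 (WB@8)) EX@9 MEM@10 WB@11
I4 ld r4 <- r1: IF@6 ID@9 stall=0 (-) EX@10 MEM@11 WB@12
I5 sub r1 <- r5,r1: IF@9 ID@10 stall=1 (RAW on I3.r5 (WB@11)) EX@12 MEM@13 WB@14
I6 mul r4 <- r1,r5: IF@10 ID@12 stall=2 (RAW on I5.r1 (WB@14)) EX@15 MEM@16 WB@17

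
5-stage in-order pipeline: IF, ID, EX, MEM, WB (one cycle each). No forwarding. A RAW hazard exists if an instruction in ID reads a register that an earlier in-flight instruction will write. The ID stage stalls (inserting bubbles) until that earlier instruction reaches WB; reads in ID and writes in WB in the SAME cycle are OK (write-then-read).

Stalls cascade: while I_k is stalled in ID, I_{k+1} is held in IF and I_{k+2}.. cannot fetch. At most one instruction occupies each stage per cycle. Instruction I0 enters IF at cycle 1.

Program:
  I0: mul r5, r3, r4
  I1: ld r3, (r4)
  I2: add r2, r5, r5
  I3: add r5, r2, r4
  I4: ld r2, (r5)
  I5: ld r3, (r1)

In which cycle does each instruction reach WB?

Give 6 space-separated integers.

I0 mul r5 <- r3,r4: IF@1 ID@2 stall=0 (-) EX@3 MEM@4 WB@5
I1 ld r3 <- r4: IF@2 ID@3 stall=0 (-) EX@4 MEM@5 WB@6
I2 add r2 <- r5,r5: IF@3 ID@4 stall=1 (RAW on I0.r5 (WB@5)) EX@6 MEM@7 WB@8
I3 add r5 <- r2,r4: IF@4 ID@6 stall=2 (RAW on I2.r2 (WB@8)) EX@9 MEM@10 WB@11
I4 ld r2 <- r5: IF@6 ID@9 stall=2 (RAW on I3.r5 (WB@11)) EX@12 MEM@13 WB@14
I5 ld r3 <- r1: IF@9 ID@12 stall=0 (-) EX@13 MEM@14 WB@15

Answer: 5 6 8 11 14 15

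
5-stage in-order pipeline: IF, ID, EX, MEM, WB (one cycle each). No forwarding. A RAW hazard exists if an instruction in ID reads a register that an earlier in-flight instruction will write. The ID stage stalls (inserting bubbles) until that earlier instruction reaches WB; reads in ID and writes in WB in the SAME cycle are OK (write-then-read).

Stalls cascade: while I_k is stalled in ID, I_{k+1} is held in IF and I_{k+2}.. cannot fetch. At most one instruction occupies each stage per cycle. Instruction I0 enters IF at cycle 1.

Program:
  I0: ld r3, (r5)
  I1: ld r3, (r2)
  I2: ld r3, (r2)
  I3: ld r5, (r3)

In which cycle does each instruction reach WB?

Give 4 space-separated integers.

I0 ld r3 <- r5: IF@1 ID@2 stall=0 (-) EX@3 MEM@4 WB@5
I1 ld r3 <- r2: IF@2 ID@3 stall=0 (-) EX@4 MEM@5 WB@6
I2 ld r3 <- r2: IF@3 ID@4 stall=0 (-) EX@5 MEM@6 WB@7
I3 ld r5 <- r3: IF@4 ID@5 stall=2 (RAW on I2.r3 (WB@7)) EX@8 MEM@9 WB@10

Answer: 5 6 7 10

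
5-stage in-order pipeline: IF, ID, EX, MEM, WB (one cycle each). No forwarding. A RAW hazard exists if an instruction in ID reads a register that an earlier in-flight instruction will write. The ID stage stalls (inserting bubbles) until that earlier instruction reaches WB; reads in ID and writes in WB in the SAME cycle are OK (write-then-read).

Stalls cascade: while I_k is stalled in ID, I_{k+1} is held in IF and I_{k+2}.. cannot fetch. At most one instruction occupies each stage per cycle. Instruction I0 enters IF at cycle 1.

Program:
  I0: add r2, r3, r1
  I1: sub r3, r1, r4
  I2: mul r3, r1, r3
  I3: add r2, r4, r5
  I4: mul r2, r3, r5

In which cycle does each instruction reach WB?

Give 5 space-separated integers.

I0 add r2 <- r3,r1: IF@1 ID@2 stall=0 (-) EX@3 MEM@4 WB@5
I1 sub r3 <- r1,r4: IF@2 ID@3 stall=0 (-) EX@4 MEM@5 WB@6
I2 mul r3 <- r1,r3: IF@3 ID@4 stall=2 (RAW on I1.r3 (WB@6)) EX@7 MEM@8 WB@9
I3 add r2 <- r4,r5: IF@4 ID@7 stall=0 (-) EX@8 MEM@9 WB@10
I4 mul r2 <- r3,r5: IF@7 ID@8 stall=1 (RAW on I2.r3 (WB@9)) EX@10 MEM@11 WB@12

Answer: 5 6 9 10 12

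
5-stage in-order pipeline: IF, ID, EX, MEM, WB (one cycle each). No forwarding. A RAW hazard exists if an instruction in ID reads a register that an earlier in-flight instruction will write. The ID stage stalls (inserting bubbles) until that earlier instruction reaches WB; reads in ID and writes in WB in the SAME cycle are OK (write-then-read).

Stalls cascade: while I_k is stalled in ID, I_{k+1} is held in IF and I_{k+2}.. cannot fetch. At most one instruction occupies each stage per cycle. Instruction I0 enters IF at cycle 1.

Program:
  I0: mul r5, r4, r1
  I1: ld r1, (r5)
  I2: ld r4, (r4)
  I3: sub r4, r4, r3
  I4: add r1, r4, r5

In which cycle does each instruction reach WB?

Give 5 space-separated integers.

Answer: 5 8 9 12 15

Derivation:
I0 mul r5 <- r4,r1: IF@1 ID@2 stall=0 (-) EX@3 MEM@4 WB@5
I1 ld r1 <- r5: IF@2 ID@3 stall=2 (RAW on I0.r5 (WB@5)) EX@6 MEM@7 WB@8
I2 ld r4 <- r4: IF@3 ID@6 stall=0 (-) EX@7 MEM@8 WB@9
I3 sub r4 <- r4,r3: IF@6 ID@7 stall=2 (RAW on I2.r4 (WB@9)) EX@10 MEM@11 WB@12
I4 add r1 <- r4,r5: IF@7 ID@10 stall=2 (RAW on I3.r4 (WB@12)) EX@13 MEM@14 WB@15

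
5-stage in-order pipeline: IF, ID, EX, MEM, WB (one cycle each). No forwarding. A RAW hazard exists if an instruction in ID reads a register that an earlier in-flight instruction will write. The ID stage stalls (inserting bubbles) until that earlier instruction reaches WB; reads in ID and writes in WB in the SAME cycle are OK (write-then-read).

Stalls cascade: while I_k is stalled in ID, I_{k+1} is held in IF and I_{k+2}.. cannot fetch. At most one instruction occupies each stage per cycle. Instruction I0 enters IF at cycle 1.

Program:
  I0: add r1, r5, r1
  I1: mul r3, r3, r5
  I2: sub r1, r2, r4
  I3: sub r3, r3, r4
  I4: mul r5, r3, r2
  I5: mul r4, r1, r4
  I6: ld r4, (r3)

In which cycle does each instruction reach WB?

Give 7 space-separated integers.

I0 add r1 <- r5,r1: IF@1 ID@2 stall=0 (-) EX@3 MEM@4 WB@5
I1 mul r3 <- r3,r5: IF@2 ID@3 stall=0 (-) EX@4 MEM@5 WB@6
I2 sub r1 <- r2,r4: IF@3 ID@4 stall=0 (-) EX@5 MEM@6 WB@7
I3 sub r3 <- r3,r4: IF@4 ID@5 stall=1 (RAW on I1.r3 (WB@6)) EX@7 MEM@8 WB@9
I4 mul r5 <- r3,r2: IF@5 ID@7 stall=2 (RAW on I3.r3 (WB@9)) EX@10 MEM@11 WB@12
I5 mul r4 <- r1,r4: IF@7 ID@10 stall=0 (-) EX@11 MEM@12 WB@13
I6 ld r4 <- r3: IF@10 ID@11 stall=0 (-) EX@12 MEM@13 WB@14

Answer: 5 6 7 9 12 13 14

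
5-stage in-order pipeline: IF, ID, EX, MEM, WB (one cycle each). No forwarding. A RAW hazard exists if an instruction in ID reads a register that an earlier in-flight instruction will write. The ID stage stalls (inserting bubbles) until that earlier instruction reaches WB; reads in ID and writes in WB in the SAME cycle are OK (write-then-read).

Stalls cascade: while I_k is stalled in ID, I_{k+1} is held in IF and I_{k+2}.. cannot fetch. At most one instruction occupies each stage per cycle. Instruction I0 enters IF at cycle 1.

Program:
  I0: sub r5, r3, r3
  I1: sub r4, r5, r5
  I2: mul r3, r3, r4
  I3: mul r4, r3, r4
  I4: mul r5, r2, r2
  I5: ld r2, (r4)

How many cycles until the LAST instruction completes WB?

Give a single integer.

I0 sub r5 <- r3,r3: IF@1 ID@2 stall=0 (-) EX@3 MEM@4 WB@5
I1 sub r4 <- r5,r5: IF@2 ID@3 stall=2 (RAW on I0.r5 (WB@5)) EX@6 MEM@7 WB@8
I2 mul r3 <- r3,r4: IF@3 ID@6 stall=2 (RAW on I1.r4 (WB@8)) EX@9 MEM@10 WB@11
I3 mul r4 <- r3,r4: IF@6 ID@9 stall=2 (RAW on I2.r3 (WB@11)) EX@12 MEM@13 WB@14
I4 mul r5 <- r2,r2: IF@9 ID@12 stall=0 (-) EX@13 MEM@14 WB@15
I5 ld r2 <- r4: IF@12 ID@13 stall=1 (RAW on I3.r4 (WB@14)) EX@15 MEM@16 WB@17

Answer: 17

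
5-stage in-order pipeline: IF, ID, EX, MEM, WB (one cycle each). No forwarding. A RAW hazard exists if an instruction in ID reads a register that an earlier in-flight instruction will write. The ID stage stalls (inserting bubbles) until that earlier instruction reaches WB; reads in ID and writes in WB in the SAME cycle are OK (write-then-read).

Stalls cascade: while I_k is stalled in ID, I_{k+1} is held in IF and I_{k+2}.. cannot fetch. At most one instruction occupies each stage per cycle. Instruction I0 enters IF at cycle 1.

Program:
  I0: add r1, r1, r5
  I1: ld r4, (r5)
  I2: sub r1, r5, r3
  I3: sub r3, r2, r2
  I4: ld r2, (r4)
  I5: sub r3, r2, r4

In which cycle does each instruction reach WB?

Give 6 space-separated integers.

I0 add r1 <- r1,r5: IF@1 ID@2 stall=0 (-) EX@3 MEM@4 WB@5
I1 ld r4 <- r5: IF@2 ID@3 stall=0 (-) EX@4 MEM@5 WB@6
I2 sub r1 <- r5,r3: IF@3 ID@4 stall=0 (-) EX@5 MEM@6 WB@7
I3 sub r3 <- r2,r2: IF@4 ID@5 stall=0 (-) EX@6 MEM@7 WB@8
I4 ld r2 <- r4: IF@5 ID@6 stall=0 (-) EX@7 MEM@8 WB@9
I5 sub r3 <- r2,r4: IF@6 ID@7 stall=2 (RAW on I4.r2 (WB@9)) EX@10 MEM@11 WB@12

Answer: 5 6 7 8 9 12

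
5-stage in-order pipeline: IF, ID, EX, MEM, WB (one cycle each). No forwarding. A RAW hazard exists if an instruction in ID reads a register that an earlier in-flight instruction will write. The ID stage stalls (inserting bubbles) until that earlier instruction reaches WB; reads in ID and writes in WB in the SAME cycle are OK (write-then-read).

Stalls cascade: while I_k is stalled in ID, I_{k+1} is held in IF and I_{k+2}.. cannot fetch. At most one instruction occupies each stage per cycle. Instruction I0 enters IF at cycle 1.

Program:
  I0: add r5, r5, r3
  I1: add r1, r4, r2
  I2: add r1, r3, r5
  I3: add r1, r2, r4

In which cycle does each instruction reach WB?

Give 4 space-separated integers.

I0 add r5 <- r5,r3: IF@1 ID@2 stall=0 (-) EX@3 MEM@4 WB@5
I1 add r1 <- r4,r2: IF@2 ID@3 stall=0 (-) EX@4 MEM@5 WB@6
I2 add r1 <- r3,r5: IF@3 ID@4 stall=1 (RAW on I0.r5 (WB@5)) EX@6 MEM@7 WB@8
I3 add r1 <- r2,r4: IF@4 ID@6 stall=0 (-) EX@7 MEM@8 WB@9

Answer: 5 6 8 9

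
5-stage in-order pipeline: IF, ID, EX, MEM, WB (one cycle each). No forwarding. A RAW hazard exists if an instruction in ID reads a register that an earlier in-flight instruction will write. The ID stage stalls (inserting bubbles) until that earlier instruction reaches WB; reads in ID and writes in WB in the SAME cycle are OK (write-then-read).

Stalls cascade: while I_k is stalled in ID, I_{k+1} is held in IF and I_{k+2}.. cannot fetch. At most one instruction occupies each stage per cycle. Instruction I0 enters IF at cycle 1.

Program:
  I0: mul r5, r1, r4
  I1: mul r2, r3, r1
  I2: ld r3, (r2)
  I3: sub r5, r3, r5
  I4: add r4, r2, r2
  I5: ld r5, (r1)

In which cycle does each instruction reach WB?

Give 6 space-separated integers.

I0 mul r5 <- r1,r4: IF@1 ID@2 stall=0 (-) EX@3 MEM@4 WB@5
I1 mul r2 <- r3,r1: IF@2 ID@3 stall=0 (-) EX@4 MEM@5 WB@6
I2 ld r3 <- r2: IF@3 ID@4 stall=2 (RAW on I1.r2 (WB@6)) EX@7 MEM@8 WB@9
I3 sub r5 <- r3,r5: IF@4 ID@7 stall=2 (RAW on I2.r3 (WB@9)) EX@10 MEM@11 WB@12
I4 add r4 <- r2,r2: IF@7 ID@10 stall=0 (-) EX@11 MEM@12 WB@13
I5 ld r5 <- r1: IF@10 ID@11 stall=0 (-) EX@12 MEM@13 WB@14

Answer: 5 6 9 12 13 14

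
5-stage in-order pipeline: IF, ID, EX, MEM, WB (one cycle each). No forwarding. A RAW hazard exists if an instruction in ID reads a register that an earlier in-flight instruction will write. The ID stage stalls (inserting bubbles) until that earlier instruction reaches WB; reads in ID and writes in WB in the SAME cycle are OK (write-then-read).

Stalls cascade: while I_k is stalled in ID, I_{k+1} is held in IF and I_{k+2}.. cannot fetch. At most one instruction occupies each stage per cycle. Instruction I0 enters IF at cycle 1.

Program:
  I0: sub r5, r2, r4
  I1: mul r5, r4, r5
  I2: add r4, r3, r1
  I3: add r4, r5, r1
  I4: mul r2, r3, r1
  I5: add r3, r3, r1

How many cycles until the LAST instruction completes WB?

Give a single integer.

I0 sub r5 <- r2,r4: IF@1 ID@2 stall=0 (-) EX@3 MEM@4 WB@5
I1 mul r5 <- r4,r5: IF@2 ID@3 stall=2 (RAW on I0.r5 (WB@5)) EX@6 MEM@7 WB@8
I2 add r4 <- r3,r1: IF@3 ID@6 stall=0 (-) EX@7 MEM@8 WB@9
I3 add r4 <- r5,r1: IF@6 ID@7 stall=1 (RAW on I1.r5 (WB@8)) EX@9 MEM@10 WB@11
I4 mul r2 <- r3,r1: IF@7 ID@9 stall=0 (-) EX@10 MEM@11 WB@12
I5 add r3 <- r3,r1: IF@9 ID@10 stall=0 (-) EX@11 MEM@12 WB@13

Answer: 13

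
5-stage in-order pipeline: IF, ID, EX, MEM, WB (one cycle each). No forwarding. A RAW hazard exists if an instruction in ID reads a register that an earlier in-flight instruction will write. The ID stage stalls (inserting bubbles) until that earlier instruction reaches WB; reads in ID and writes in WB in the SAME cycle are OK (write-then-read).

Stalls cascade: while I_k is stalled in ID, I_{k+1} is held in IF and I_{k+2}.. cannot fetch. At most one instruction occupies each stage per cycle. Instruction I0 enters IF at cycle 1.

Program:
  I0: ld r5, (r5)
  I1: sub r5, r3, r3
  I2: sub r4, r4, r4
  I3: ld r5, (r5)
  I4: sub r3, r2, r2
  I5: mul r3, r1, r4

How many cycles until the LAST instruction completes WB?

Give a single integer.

Answer: 11

Derivation:
I0 ld r5 <- r5: IF@1 ID@2 stall=0 (-) EX@3 MEM@4 WB@5
I1 sub r5 <- r3,r3: IF@2 ID@3 stall=0 (-) EX@4 MEM@5 WB@6
I2 sub r4 <- r4,r4: IF@3 ID@4 stall=0 (-) EX@5 MEM@6 WB@7
I3 ld r5 <- r5: IF@4 ID@5 stall=1 (RAW on I1.r5 (WB@6)) EX@7 MEM@8 WB@9
I4 sub r3 <- r2,r2: IF@5 ID@7 stall=0 (-) EX@8 MEM@9 WB@10
I5 mul r3 <- r1,r4: IF@7 ID@8 stall=0 (-) EX@9 MEM@10 WB@11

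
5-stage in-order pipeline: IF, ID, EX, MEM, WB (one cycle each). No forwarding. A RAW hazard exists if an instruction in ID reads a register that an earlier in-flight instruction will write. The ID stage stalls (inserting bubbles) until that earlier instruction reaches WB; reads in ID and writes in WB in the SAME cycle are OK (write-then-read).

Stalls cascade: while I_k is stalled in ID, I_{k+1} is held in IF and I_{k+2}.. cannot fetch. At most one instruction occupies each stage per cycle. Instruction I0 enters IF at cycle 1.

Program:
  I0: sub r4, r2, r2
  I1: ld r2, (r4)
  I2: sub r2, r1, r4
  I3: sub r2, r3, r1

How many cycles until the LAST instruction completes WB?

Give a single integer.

I0 sub r4 <- r2,r2: IF@1 ID@2 stall=0 (-) EX@3 MEM@4 WB@5
I1 ld r2 <- r4: IF@2 ID@3 stall=2 (RAW on I0.r4 (WB@5)) EX@6 MEM@7 WB@8
I2 sub r2 <- r1,r4: IF@3 ID@6 stall=0 (-) EX@7 MEM@8 WB@9
I3 sub r2 <- r3,r1: IF@6 ID@7 stall=0 (-) EX@8 MEM@9 WB@10

Answer: 10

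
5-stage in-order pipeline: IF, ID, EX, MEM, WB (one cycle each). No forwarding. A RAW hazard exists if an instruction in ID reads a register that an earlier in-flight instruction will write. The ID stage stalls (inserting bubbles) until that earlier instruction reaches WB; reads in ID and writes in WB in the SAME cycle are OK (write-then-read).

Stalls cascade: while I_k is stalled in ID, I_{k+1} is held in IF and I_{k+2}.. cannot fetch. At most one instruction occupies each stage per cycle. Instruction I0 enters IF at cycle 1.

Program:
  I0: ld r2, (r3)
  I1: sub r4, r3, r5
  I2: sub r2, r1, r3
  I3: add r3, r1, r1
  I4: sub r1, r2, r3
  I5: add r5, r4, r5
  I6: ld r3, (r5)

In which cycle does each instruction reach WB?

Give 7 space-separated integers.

I0 ld r2 <- r3: IF@1 ID@2 stall=0 (-) EX@3 MEM@4 WB@5
I1 sub r4 <- r3,r5: IF@2 ID@3 stall=0 (-) EX@4 MEM@5 WB@6
I2 sub r2 <- r1,r3: IF@3 ID@4 stall=0 (-) EX@5 MEM@6 WB@7
I3 add r3 <- r1,r1: IF@4 ID@5 stall=0 (-) EX@6 MEM@7 WB@8
I4 sub r1 <- r2,r3: IF@5 ID@6 stall=2 (RAW on I3.r3 (WB@8)) EX@9 MEM@10 WB@11
I5 add r5 <- r4,r5: IF@6 ID@9 stall=0 (-) EX@10 MEM@11 WB@12
I6 ld r3 <- r5: IF@9 ID@10 stall=2 (RAW on I5.r5 (WB@12)) EX@13 MEM@14 WB@15

Answer: 5 6 7 8 11 12 15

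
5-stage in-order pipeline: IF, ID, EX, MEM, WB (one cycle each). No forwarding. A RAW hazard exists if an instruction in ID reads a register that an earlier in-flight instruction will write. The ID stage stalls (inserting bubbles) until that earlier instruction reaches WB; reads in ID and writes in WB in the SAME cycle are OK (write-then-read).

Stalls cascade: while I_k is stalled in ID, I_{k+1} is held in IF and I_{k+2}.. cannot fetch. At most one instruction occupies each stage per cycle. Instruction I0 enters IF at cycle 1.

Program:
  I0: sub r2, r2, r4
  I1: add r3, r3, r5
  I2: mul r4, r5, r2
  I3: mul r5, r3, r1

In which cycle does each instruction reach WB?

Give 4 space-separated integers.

I0 sub r2 <- r2,r4: IF@1 ID@2 stall=0 (-) EX@3 MEM@4 WB@5
I1 add r3 <- r3,r5: IF@2 ID@3 stall=0 (-) EX@4 MEM@5 WB@6
I2 mul r4 <- r5,r2: IF@3 ID@4 stall=1 (RAW on I0.r2 (WB@5)) EX@6 MEM@7 WB@8
I3 mul r5 <- r3,r1: IF@4 ID@6 stall=0 (-) EX@7 MEM@8 WB@9

Answer: 5 6 8 9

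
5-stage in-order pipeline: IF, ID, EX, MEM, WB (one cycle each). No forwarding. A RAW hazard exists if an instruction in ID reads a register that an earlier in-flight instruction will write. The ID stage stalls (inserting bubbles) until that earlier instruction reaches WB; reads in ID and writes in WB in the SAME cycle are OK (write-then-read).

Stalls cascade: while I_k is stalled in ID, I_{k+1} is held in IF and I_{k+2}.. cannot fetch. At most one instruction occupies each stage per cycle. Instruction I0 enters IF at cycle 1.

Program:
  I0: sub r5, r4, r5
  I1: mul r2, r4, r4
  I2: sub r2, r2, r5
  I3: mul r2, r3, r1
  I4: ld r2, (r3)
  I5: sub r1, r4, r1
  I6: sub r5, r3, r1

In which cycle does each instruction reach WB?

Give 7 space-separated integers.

I0 sub r5 <- r4,r5: IF@1 ID@2 stall=0 (-) EX@3 MEM@4 WB@5
I1 mul r2 <- r4,r4: IF@2 ID@3 stall=0 (-) EX@4 MEM@5 WB@6
I2 sub r2 <- r2,r5: IF@3 ID@4 stall=2 (RAW on I1.r2 (WB@6)) EX@7 MEM@8 WB@9
I3 mul r2 <- r3,r1: IF@4 ID@7 stall=0 (-) EX@8 MEM@9 WB@10
I4 ld r2 <- r3: IF@7 ID@8 stall=0 (-) EX@9 MEM@10 WB@11
I5 sub r1 <- r4,r1: IF@8 ID@9 stall=0 (-) EX@10 MEM@11 WB@12
I6 sub r5 <- r3,r1: IF@9 ID@10 stall=2 (RAW on I5.r1 (WB@12)) EX@13 MEM@14 WB@15

Answer: 5 6 9 10 11 12 15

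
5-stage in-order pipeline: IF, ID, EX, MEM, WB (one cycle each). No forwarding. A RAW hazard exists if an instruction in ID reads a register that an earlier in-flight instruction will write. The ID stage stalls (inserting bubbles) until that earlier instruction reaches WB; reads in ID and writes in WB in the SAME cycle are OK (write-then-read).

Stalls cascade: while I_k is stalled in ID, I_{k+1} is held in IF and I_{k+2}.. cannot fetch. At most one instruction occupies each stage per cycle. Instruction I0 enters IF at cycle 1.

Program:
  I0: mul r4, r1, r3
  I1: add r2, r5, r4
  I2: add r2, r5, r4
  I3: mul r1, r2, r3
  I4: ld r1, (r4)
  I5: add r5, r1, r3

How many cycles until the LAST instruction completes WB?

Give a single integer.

Answer: 16

Derivation:
I0 mul r4 <- r1,r3: IF@1 ID@2 stall=0 (-) EX@3 MEM@4 WB@5
I1 add r2 <- r5,r4: IF@2 ID@3 stall=2 (RAW on I0.r4 (WB@5)) EX@6 MEM@7 WB@8
I2 add r2 <- r5,r4: IF@3 ID@6 stall=0 (-) EX@7 MEM@8 WB@9
I3 mul r1 <- r2,r3: IF@6 ID@7 stall=2 (RAW on I2.r2 (WB@9)) EX@10 MEM@11 WB@12
I4 ld r1 <- r4: IF@7 ID@10 stall=0 (-) EX@11 MEM@12 WB@13
I5 add r5 <- r1,r3: IF@10 ID@11 stall=2 (RAW on I4.r1 (WB@13)) EX@14 MEM@15 WB@16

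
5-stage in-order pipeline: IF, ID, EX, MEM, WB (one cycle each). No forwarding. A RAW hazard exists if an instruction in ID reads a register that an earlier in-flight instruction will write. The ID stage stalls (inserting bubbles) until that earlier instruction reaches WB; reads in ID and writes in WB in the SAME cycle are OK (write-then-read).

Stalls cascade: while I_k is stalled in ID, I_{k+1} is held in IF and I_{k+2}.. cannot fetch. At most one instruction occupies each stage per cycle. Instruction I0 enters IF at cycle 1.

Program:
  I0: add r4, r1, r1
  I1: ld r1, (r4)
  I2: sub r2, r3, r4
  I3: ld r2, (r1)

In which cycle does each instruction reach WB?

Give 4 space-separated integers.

Answer: 5 8 9 11

Derivation:
I0 add r4 <- r1,r1: IF@1 ID@2 stall=0 (-) EX@3 MEM@4 WB@5
I1 ld r1 <- r4: IF@2 ID@3 stall=2 (RAW on I0.r4 (WB@5)) EX@6 MEM@7 WB@8
I2 sub r2 <- r3,r4: IF@3 ID@6 stall=0 (-) EX@7 MEM@8 WB@9
I3 ld r2 <- r1: IF@6 ID@7 stall=1 (RAW on I1.r1 (WB@8)) EX@9 MEM@10 WB@11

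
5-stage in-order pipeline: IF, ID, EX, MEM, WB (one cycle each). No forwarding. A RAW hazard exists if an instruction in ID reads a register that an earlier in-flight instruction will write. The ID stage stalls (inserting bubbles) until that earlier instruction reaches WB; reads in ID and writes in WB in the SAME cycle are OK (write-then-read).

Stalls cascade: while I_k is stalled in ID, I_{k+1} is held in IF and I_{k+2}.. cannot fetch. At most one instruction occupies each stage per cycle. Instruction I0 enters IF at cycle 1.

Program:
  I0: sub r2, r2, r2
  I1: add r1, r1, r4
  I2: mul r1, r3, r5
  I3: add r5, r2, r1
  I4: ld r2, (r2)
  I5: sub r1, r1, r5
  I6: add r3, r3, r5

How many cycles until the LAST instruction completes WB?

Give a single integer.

Answer: 14

Derivation:
I0 sub r2 <- r2,r2: IF@1 ID@2 stall=0 (-) EX@3 MEM@4 WB@5
I1 add r1 <- r1,r4: IF@2 ID@3 stall=0 (-) EX@4 MEM@5 WB@6
I2 mul r1 <- r3,r5: IF@3 ID@4 stall=0 (-) EX@5 MEM@6 WB@7
I3 add r5 <- r2,r1: IF@4 ID@5 stall=2 (RAW on I2.r1 (WB@7)) EX@8 MEM@9 WB@10
I4 ld r2 <- r2: IF@5 ID@8 stall=0 (-) EX@9 MEM@10 WB@11
I5 sub r1 <- r1,r5: IF@8 ID@9 stall=1 (RAW on I3.r5 (WB@10)) EX@11 MEM@12 WB@13
I6 add r3 <- r3,r5: IF@9 ID@11 stall=0 (-) EX@12 MEM@13 WB@14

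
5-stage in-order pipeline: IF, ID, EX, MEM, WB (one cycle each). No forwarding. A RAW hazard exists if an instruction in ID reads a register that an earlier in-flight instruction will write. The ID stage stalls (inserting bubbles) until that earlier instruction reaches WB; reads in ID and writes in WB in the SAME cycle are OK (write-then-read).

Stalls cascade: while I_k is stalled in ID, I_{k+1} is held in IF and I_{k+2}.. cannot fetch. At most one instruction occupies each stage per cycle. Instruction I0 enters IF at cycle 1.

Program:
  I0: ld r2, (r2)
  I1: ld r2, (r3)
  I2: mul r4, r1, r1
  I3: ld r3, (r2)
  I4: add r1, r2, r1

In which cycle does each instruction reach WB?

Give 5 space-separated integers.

Answer: 5 6 7 9 10

Derivation:
I0 ld r2 <- r2: IF@1 ID@2 stall=0 (-) EX@3 MEM@4 WB@5
I1 ld r2 <- r3: IF@2 ID@3 stall=0 (-) EX@4 MEM@5 WB@6
I2 mul r4 <- r1,r1: IF@3 ID@4 stall=0 (-) EX@5 MEM@6 WB@7
I3 ld r3 <- r2: IF@4 ID@5 stall=1 (RAW on I1.r2 (WB@6)) EX@7 MEM@8 WB@9
I4 add r1 <- r2,r1: IF@5 ID@7 stall=0 (-) EX@8 MEM@9 WB@10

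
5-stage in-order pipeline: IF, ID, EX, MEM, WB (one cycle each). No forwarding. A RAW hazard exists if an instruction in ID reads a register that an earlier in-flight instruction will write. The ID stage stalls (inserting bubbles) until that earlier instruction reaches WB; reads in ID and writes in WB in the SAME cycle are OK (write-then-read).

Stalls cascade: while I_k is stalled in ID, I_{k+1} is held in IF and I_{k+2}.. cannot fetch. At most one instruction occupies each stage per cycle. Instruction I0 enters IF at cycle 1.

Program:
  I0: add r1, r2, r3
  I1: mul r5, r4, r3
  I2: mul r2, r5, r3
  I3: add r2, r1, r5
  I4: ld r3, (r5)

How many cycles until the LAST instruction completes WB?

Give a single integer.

Answer: 11

Derivation:
I0 add r1 <- r2,r3: IF@1 ID@2 stall=0 (-) EX@3 MEM@4 WB@5
I1 mul r5 <- r4,r3: IF@2 ID@3 stall=0 (-) EX@4 MEM@5 WB@6
I2 mul r2 <- r5,r3: IF@3 ID@4 stall=2 (RAW on I1.r5 (WB@6)) EX@7 MEM@8 WB@9
I3 add r2 <- r1,r5: IF@4 ID@7 stall=0 (-) EX@8 MEM@9 WB@10
I4 ld r3 <- r5: IF@7 ID@8 stall=0 (-) EX@9 MEM@10 WB@11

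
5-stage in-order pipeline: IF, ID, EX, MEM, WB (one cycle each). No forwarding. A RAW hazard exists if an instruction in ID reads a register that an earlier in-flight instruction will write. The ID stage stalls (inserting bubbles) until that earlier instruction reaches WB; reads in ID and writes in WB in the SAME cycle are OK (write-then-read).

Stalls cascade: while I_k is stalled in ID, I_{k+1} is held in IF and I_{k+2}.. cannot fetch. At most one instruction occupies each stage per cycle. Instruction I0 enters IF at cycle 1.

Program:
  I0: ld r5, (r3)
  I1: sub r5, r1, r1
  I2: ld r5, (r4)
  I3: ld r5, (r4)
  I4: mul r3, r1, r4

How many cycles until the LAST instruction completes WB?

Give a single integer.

I0 ld r5 <- r3: IF@1 ID@2 stall=0 (-) EX@3 MEM@4 WB@5
I1 sub r5 <- r1,r1: IF@2 ID@3 stall=0 (-) EX@4 MEM@5 WB@6
I2 ld r5 <- r4: IF@3 ID@4 stall=0 (-) EX@5 MEM@6 WB@7
I3 ld r5 <- r4: IF@4 ID@5 stall=0 (-) EX@6 MEM@7 WB@8
I4 mul r3 <- r1,r4: IF@5 ID@6 stall=0 (-) EX@7 MEM@8 WB@9

Answer: 9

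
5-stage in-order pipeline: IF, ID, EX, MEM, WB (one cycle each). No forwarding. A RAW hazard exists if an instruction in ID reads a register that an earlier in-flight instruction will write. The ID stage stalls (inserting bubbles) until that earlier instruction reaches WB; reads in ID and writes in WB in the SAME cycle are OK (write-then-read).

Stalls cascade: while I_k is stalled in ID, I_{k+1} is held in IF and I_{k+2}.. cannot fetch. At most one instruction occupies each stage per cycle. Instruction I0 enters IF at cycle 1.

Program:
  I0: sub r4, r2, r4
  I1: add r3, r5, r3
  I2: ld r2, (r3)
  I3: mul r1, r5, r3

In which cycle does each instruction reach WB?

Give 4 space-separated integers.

Answer: 5 6 9 10

Derivation:
I0 sub r4 <- r2,r4: IF@1 ID@2 stall=0 (-) EX@3 MEM@4 WB@5
I1 add r3 <- r5,r3: IF@2 ID@3 stall=0 (-) EX@4 MEM@5 WB@6
I2 ld r2 <- r3: IF@3 ID@4 stall=2 (RAW on I1.r3 (WB@6)) EX@7 MEM@8 WB@9
I3 mul r1 <- r5,r3: IF@4 ID@7 stall=0 (-) EX@8 MEM@9 WB@10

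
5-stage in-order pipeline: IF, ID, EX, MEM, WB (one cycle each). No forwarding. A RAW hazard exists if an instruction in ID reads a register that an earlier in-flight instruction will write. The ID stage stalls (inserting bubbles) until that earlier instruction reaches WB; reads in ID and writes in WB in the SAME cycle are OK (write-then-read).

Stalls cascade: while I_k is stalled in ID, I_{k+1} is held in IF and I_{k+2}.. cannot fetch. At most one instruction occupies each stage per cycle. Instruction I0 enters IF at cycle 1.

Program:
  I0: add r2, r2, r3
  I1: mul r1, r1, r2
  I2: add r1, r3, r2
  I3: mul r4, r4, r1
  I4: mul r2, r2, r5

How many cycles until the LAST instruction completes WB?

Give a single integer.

Answer: 13

Derivation:
I0 add r2 <- r2,r3: IF@1 ID@2 stall=0 (-) EX@3 MEM@4 WB@5
I1 mul r1 <- r1,r2: IF@2 ID@3 stall=2 (RAW on I0.r2 (WB@5)) EX@6 MEM@7 WB@8
I2 add r1 <- r3,r2: IF@3 ID@6 stall=0 (-) EX@7 MEM@8 WB@9
I3 mul r4 <- r4,r1: IF@6 ID@7 stall=2 (RAW on I2.r1 (WB@9)) EX@10 MEM@11 WB@12
I4 mul r2 <- r2,r5: IF@7 ID@10 stall=0 (-) EX@11 MEM@12 WB@13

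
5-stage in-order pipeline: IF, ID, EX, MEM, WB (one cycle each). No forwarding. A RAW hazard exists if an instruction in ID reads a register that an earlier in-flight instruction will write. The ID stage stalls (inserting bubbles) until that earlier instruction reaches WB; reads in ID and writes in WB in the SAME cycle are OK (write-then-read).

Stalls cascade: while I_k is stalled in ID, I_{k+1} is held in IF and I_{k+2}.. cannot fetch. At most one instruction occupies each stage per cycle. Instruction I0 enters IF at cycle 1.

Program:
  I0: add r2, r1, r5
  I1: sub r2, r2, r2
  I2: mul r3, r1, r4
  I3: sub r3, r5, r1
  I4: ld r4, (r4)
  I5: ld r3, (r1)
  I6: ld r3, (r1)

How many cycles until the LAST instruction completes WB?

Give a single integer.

Answer: 13

Derivation:
I0 add r2 <- r1,r5: IF@1 ID@2 stall=0 (-) EX@3 MEM@4 WB@5
I1 sub r2 <- r2,r2: IF@2 ID@3 stall=2 (RAW on I0.r2 (WB@5)) EX@6 MEM@7 WB@8
I2 mul r3 <- r1,r4: IF@3 ID@6 stall=0 (-) EX@7 MEM@8 WB@9
I3 sub r3 <- r5,r1: IF@6 ID@7 stall=0 (-) EX@8 MEM@9 WB@10
I4 ld r4 <- r4: IF@7 ID@8 stall=0 (-) EX@9 MEM@10 WB@11
I5 ld r3 <- r1: IF@8 ID@9 stall=0 (-) EX@10 MEM@11 WB@12
I6 ld r3 <- r1: IF@9 ID@10 stall=0 (-) EX@11 MEM@12 WB@13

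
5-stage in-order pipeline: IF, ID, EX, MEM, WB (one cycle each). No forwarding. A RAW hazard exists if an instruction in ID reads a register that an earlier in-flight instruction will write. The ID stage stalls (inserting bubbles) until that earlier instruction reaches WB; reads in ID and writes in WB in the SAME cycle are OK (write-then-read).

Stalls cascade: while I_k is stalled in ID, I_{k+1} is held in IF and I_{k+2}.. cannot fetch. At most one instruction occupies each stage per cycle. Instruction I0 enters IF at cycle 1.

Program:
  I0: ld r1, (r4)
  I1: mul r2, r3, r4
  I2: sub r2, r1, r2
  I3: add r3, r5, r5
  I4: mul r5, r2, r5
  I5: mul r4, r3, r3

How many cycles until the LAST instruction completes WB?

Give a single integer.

I0 ld r1 <- r4: IF@1 ID@2 stall=0 (-) EX@3 MEM@4 WB@5
I1 mul r2 <- r3,r4: IF@2 ID@3 stall=0 (-) EX@4 MEM@5 WB@6
I2 sub r2 <- r1,r2: IF@3 ID@4 stall=2 (RAW on I1.r2 (WB@6)) EX@7 MEM@8 WB@9
I3 add r3 <- r5,r5: IF@4 ID@7 stall=0 (-) EX@8 MEM@9 WB@10
I4 mul r5 <- r2,r5: IF@7 ID@8 stall=1 (RAW on I2.r2 (WB@9)) EX@10 MEM@11 WB@12
I5 mul r4 <- r3,r3: IF@8 ID@10 stall=0 (-) EX@11 MEM@12 WB@13

Answer: 13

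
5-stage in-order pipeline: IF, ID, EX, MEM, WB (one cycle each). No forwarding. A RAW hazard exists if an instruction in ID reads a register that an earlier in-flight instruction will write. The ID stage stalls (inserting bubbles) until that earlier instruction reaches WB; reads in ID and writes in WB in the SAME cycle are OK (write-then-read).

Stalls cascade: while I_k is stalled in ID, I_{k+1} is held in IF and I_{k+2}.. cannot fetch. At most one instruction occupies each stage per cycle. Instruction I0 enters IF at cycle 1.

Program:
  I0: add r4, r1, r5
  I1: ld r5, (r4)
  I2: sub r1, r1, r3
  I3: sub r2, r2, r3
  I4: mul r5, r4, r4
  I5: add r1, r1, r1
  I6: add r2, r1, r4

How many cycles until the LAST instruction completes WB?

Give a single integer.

I0 add r4 <- r1,r5: IF@1 ID@2 stall=0 (-) EX@3 MEM@4 WB@5
I1 ld r5 <- r4: IF@2 ID@3 stall=2 (RAW on I0.r4 (WB@5)) EX@6 MEM@7 WB@8
I2 sub r1 <- r1,r3: IF@3 ID@6 stall=0 (-) EX@7 MEM@8 WB@9
I3 sub r2 <- r2,r3: IF@6 ID@7 stall=0 (-) EX@8 MEM@9 WB@10
I4 mul r5 <- r4,r4: IF@7 ID@8 stall=0 (-) EX@9 MEM@10 WB@11
I5 add r1 <- r1,r1: IF@8 ID@9 stall=0 (-) EX@10 MEM@11 WB@12
I6 add r2 <- r1,r4: IF@9 ID@10 stall=2 (RAW on I5.r1 (WB@12)) EX@13 MEM@14 WB@15

Answer: 15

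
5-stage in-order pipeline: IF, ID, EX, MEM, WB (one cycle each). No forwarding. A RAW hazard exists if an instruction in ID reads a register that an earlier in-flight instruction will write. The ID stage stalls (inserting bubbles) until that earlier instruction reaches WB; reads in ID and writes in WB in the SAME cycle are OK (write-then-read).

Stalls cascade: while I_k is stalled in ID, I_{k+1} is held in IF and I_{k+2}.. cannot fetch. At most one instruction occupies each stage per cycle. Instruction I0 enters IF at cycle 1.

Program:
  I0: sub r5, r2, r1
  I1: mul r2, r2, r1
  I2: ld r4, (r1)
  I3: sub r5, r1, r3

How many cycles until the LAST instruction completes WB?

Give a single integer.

Answer: 8

Derivation:
I0 sub r5 <- r2,r1: IF@1 ID@2 stall=0 (-) EX@3 MEM@4 WB@5
I1 mul r2 <- r2,r1: IF@2 ID@3 stall=0 (-) EX@4 MEM@5 WB@6
I2 ld r4 <- r1: IF@3 ID@4 stall=0 (-) EX@5 MEM@6 WB@7
I3 sub r5 <- r1,r3: IF@4 ID@5 stall=0 (-) EX@6 MEM@7 WB@8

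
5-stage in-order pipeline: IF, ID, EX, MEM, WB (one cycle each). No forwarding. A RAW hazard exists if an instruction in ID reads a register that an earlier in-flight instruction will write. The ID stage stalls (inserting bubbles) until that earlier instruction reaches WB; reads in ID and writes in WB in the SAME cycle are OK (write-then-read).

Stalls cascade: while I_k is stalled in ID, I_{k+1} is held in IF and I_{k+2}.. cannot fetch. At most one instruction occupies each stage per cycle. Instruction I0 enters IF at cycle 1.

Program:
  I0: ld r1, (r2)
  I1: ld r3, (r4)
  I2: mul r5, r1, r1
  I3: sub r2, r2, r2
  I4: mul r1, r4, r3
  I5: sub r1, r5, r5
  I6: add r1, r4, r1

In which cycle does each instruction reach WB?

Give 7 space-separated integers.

I0 ld r1 <- r2: IF@1 ID@2 stall=0 (-) EX@3 MEM@4 WB@5
I1 ld r3 <- r4: IF@2 ID@3 stall=0 (-) EX@4 MEM@5 WB@6
I2 mul r5 <- r1,r1: IF@3 ID@4 stall=1 (RAW on I0.r1 (WB@5)) EX@6 MEM@7 WB@8
I3 sub r2 <- r2,r2: IF@4 ID@6 stall=0 (-) EX@7 MEM@8 WB@9
I4 mul r1 <- r4,r3: IF@6 ID@7 stall=0 (-) EX@8 MEM@9 WB@10
I5 sub r1 <- r5,r5: IF@7 ID@8 stall=0 (-) EX@9 MEM@10 WB@11
I6 add r1 <- r4,r1: IF@8 ID@9 stall=2 (RAW on I5.r1 (WB@11)) EX@12 MEM@13 WB@14

Answer: 5 6 8 9 10 11 14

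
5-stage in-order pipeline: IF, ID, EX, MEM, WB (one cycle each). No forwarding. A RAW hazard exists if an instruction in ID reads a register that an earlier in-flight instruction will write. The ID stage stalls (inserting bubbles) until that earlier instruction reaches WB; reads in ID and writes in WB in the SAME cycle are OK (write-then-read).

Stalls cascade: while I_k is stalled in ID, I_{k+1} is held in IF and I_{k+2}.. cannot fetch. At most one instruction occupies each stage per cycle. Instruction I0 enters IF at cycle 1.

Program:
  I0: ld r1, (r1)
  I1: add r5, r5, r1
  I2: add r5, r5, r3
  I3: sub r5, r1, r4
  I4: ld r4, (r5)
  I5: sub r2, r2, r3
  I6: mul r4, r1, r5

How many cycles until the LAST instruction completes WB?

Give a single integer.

Answer: 17

Derivation:
I0 ld r1 <- r1: IF@1 ID@2 stall=0 (-) EX@3 MEM@4 WB@5
I1 add r5 <- r5,r1: IF@2 ID@3 stall=2 (RAW on I0.r1 (WB@5)) EX@6 MEM@7 WB@8
I2 add r5 <- r5,r3: IF@3 ID@6 stall=2 (RAW on I1.r5 (WB@8)) EX@9 MEM@10 WB@11
I3 sub r5 <- r1,r4: IF@6 ID@9 stall=0 (-) EX@10 MEM@11 WB@12
I4 ld r4 <- r5: IF@9 ID@10 stall=2 (RAW on I3.r5 (WB@12)) EX@13 MEM@14 WB@15
I5 sub r2 <- r2,r3: IF@10 ID@13 stall=0 (-) EX@14 MEM@15 WB@16
I6 mul r4 <- r1,r5: IF@13 ID@14 stall=0 (-) EX@15 MEM@16 WB@17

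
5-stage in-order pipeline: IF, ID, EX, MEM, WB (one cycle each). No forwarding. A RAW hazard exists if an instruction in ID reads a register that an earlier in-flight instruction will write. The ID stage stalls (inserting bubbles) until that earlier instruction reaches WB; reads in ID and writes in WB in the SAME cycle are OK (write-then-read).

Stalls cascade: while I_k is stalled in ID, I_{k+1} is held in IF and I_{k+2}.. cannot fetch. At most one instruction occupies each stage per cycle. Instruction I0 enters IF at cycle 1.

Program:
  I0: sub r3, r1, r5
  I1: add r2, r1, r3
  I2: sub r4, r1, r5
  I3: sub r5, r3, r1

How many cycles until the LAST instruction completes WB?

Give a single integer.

Answer: 10

Derivation:
I0 sub r3 <- r1,r5: IF@1 ID@2 stall=0 (-) EX@3 MEM@4 WB@5
I1 add r2 <- r1,r3: IF@2 ID@3 stall=2 (RAW on I0.r3 (WB@5)) EX@6 MEM@7 WB@8
I2 sub r4 <- r1,r5: IF@3 ID@6 stall=0 (-) EX@7 MEM@8 WB@9
I3 sub r5 <- r3,r1: IF@6 ID@7 stall=0 (-) EX@8 MEM@9 WB@10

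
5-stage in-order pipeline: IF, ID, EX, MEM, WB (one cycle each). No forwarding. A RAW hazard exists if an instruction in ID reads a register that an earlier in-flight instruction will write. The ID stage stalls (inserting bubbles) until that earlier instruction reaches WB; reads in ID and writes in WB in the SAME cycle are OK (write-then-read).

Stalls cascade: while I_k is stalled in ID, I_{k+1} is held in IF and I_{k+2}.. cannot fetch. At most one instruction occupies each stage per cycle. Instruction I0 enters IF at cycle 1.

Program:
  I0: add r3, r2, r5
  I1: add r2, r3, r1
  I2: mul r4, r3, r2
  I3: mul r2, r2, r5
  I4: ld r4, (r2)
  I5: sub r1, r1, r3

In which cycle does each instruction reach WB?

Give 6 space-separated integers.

I0 add r3 <- r2,r5: IF@1 ID@2 stall=0 (-) EX@3 MEM@4 WB@5
I1 add r2 <- r3,r1: IF@2 ID@3 stall=2 (RAW on I0.r3 (WB@5)) EX@6 MEM@7 WB@8
I2 mul r4 <- r3,r2: IF@3 ID@6 stall=2 (RAW on I1.r2 (WB@8)) EX@9 MEM@10 WB@11
I3 mul r2 <- r2,r5: IF@6 ID@9 stall=0 (-) EX@10 MEM@11 WB@12
I4 ld r4 <- r2: IF@9 ID@10 stall=2 (RAW on I3.r2 (WB@12)) EX@13 MEM@14 WB@15
I5 sub r1 <- r1,r3: IF@10 ID@13 stall=0 (-) EX@14 MEM@15 WB@16

Answer: 5 8 11 12 15 16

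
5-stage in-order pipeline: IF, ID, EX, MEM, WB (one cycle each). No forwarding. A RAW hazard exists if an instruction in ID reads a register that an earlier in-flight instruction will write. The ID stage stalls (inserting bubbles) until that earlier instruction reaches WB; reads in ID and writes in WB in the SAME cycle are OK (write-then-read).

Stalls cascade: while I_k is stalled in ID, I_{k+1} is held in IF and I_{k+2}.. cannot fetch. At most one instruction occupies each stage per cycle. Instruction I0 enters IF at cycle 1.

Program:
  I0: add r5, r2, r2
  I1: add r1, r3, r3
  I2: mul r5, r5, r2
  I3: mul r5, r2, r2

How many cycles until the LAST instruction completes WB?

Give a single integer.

I0 add r5 <- r2,r2: IF@1 ID@2 stall=0 (-) EX@3 MEM@4 WB@5
I1 add r1 <- r3,r3: IF@2 ID@3 stall=0 (-) EX@4 MEM@5 WB@6
I2 mul r5 <- r5,r2: IF@3 ID@4 stall=1 (RAW on I0.r5 (WB@5)) EX@6 MEM@7 WB@8
I3 mul r5 <- r2,r2: IF@4 ID@6 stall=0 (-) EX@7 MEM@8 WB@9

Answer: 9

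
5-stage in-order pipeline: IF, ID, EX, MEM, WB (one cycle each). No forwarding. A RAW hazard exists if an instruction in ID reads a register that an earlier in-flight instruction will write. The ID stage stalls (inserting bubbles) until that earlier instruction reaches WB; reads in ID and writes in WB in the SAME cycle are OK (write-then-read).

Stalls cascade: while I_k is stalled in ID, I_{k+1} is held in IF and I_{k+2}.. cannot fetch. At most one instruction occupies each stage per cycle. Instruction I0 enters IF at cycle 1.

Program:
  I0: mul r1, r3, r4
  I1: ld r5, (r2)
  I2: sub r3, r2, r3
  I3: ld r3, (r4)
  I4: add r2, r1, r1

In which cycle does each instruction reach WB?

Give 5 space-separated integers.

Answer: 5 6 7 8 9

Derivation:
I0 mul r1 <- r3,r4: IF@1 ID@2 stall=0 (-) EX@3 MEM@4 WB@5
I1 ld r5 <- r2: IF@2 ID@3 stall=0 (-) EX@4 MEM@5 WB@6
I2 sub r3 <- r2,r3: IF@3 ID@4 stall=0 (-) EX@5 MEM@6 WB@7
I3 ld r3 <- r4: IF@4 ID@5 stall=0 (-) EX@6 MEM@7 WB@8
I4 add r2 <- r1,r1: IF@5 ID@6 stall=0 (-) EX@7 MEM@8 WB@9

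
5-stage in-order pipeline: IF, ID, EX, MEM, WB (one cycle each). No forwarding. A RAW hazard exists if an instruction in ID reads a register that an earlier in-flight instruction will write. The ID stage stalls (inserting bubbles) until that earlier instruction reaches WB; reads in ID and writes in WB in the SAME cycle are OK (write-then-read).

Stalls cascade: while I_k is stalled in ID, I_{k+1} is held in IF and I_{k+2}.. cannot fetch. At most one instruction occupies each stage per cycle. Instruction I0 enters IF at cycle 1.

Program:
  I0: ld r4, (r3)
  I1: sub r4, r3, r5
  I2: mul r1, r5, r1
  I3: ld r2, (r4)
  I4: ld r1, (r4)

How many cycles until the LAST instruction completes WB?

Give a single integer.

I0 ld r4 <- r3: IF@1 ID@2 stall=0 (-) EX@3 MEM@4 WB@5
I1 sub r4 <- r3,r5: IF@2 ID@3 stall=0 (-) EX@4 MEM@5 WB@6
I2 mul r1 <- r5,r1: IF@3 ID@4 stall=0 (-) EX@5 MEM@6 WB@7
I3 ld r2 <- r4: IF@4 ID@5 stall=1 (RAW on I1.r4 (WB@6)) EX@7 MEM@8 WB@9
I4 ld r1 <- r4: IF@5 ID@7 stall=0 (-) EX@8 MEM@9 WB@10

Answer: 10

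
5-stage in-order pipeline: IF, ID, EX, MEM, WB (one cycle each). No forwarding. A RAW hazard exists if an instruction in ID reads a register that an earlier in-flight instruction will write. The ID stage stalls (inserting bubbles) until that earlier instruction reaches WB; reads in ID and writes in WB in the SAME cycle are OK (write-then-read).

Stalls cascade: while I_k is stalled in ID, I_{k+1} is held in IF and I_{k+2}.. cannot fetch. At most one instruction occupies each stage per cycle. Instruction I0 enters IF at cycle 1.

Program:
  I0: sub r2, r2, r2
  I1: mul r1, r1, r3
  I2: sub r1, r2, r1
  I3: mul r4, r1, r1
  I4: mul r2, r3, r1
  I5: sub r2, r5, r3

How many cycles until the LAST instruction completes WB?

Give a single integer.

I0 sub r2 <- r2,r2: IF@1 ID@2 stall=0 (-) EX@3 MEM@4 WB@5
I1 mul r1 <- r1,r3: IF@2 ID@3 stall=0 (-) EX@4 MEM@5 WB@6
I2 sub r1 <- r2,r1: IF@3 ID@4 stall=2 (RAW on I1.r1 (WB@6)) EX@7 MEM@8 WB@9
I3 mul r4 <- r1,r1: IF@4 ID@7 stall=2 (RAW on I2.r1 (WB@9)) EX@10 MEM@11 WB@12
I4 mul r2 <- r3,r1: IF@7 ID@10 stall=0 (-) EX@11 MEM@12 WB@13
I5 sub r2 <- r5,r3: IF@10 ID@11 stall=0 (-) EX@12 MEM@13 WB@14

Answer: 14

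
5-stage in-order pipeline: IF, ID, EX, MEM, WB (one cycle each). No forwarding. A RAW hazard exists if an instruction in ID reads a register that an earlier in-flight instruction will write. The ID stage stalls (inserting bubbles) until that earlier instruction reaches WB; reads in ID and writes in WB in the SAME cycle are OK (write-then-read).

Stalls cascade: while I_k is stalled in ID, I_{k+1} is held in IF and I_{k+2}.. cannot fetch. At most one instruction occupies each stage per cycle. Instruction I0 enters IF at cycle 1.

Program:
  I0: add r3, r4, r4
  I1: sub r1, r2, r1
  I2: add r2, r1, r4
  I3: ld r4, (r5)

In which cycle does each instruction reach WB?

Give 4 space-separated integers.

Answer: 5 6 9 10

Derivation:
I0 add r3 <- r4,r4: IF@1 ID@2 stall=0 (-) EX@3 MEM@4 WB@5
I1 sub r1 <- r2,r1: IF@2 ID@3 stall=0 (-) EX@4 MEM@5 WB@6
I2 add r2 <- r1,r4: IF@3 ID@4 stall=2 (RAW on I1.r1 (WB@6)) EX@7 MEM@8 WB@9
I3 ld r4 <- r5: IF@4 ID@7 stall=0 (-) EX@8 MEM@9 WB@10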